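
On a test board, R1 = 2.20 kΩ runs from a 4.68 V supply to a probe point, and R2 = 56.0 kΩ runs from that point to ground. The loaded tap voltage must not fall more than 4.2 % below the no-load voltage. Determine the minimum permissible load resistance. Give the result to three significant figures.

R_L(min) ≈ 48.3 kΩ

Output resistance R_th = R1‖R2 = (2.20 × 56.0)/58.20 = 2.117 kΩ.
The fractional drop is R_th/(R_th + R_L); requiring this ≤ 0.0420 gives R_L ≥ R_th(1/0.0420 − 1) = 2.117 × 22.81 = 48.3 kΩ.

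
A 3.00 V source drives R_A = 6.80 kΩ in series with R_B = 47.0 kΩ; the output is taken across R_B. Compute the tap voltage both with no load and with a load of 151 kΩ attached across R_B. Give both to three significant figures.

Unloaded: 2.62 V; loaded: 2.52 V

Open-circuit: V = 3.00 × 47.0/(6.80 + 47.0) = 2.62 V.
With the load, R_B becomes R_B‖R_L = 35.84 kΩ, so V = 3.00 × 35.84/42.64 = 2.52 V.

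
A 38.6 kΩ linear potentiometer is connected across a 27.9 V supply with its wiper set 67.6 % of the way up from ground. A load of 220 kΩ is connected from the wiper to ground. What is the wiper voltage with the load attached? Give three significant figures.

V ≈ 18.2 V

The wiper splits the pot into (1−α)R = 12.51 kΩ above and αR = 26.09 kΩ below.
Lower section ‖ load = 23.33 kΩ.
V_wiper = 27.9 × 23.33/(12.51 + 23.33) = 18.2 V.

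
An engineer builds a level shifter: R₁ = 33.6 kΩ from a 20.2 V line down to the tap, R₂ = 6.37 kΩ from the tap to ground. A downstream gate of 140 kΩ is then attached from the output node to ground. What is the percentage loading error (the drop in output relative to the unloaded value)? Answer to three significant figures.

3.68 %

The divider's output (Thévenin) resistance is R₁‖R₂ = 5.355 kΩ.
Fractional drop under load = R_th/(R_th + R_L) = 5.355 / (5.355 + 140) = 0.03684.
So the output falls by 3.68 %.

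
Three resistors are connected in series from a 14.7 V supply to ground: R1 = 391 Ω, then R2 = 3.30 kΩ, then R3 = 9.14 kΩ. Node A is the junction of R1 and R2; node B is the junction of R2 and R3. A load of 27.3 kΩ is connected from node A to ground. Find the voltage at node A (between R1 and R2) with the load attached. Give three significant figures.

V ≈ 14.1 V

Below node A the series string R2+R3 = 12440 Ω sits in parallel with the 27300 Ω load: 8546 Ω.
V_A = 14.7 × 8546/(391 + 8546) = 14.1 V.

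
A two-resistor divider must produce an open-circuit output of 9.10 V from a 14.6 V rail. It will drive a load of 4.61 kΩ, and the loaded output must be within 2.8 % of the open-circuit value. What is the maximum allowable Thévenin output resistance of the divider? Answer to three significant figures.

R_th ≤ 133 Ω

Loading drop = R_th/(R_th + R_L) ≤ 0.0280, so R_th ≤ R_L · ε/(1−ε) = 4.61 kΩ × 0.0280/0.9720 = 133 Ω.
(Any R1, R2 with R2/(R1+R2) = 0.623 and R1‖R2 ≤ 133 Ω will meet the spec.)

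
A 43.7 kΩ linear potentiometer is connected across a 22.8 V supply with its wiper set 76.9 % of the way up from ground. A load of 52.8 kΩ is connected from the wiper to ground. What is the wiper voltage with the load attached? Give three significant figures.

The wiper splits the pot into (1−α)R = 10.09 kΩ above and αR = 33.61 kΩ below.
Lower section ‖ load = 20.54 kΩ.
V_wiper = 22.8 × 20.54/(10.09 + 20.54) = 15.3 V.

V ≈ 15.3 V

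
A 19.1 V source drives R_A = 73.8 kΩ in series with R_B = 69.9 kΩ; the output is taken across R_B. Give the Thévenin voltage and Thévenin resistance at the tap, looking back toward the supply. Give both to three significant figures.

V_th = 9.29 V, R_th = 35.9 kΩ

V_th is the open-circuit tap voltage: 19.1 × 69.9/(73.8 + 69.9) = 9.29 V.
With the supply zeroed, R_A and R_B appear in parallel from the tap: R_th = R_A‖R_B = (73.8 × 69.9)/143.7 = 35.9 kΩ.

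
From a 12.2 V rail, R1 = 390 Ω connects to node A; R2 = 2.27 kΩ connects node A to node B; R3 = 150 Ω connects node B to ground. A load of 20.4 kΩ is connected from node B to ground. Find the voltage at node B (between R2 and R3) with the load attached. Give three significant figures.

V ≈ 0.647 V

At node B, R3 is in parallel with the load: R3‖R_L = 148.9 Ω.
Below node A the resistance is R2 + (R3‖R_L) = 2419 Ω, so V_A = 12.2 × 2419/2809 = 10.51 V.
Then V_B = V_A × (R3‖R_L)/(R2 + R3‖R_L) = 10.51 × 148.9/2419 = 0.647 V.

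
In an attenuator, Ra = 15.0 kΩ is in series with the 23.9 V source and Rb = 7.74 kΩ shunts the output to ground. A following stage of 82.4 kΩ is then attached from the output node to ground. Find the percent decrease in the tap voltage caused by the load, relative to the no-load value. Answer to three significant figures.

5.83 %

The divider's output (Thévenin) resistance is Ra‖Rb = 5.106 kΩ.
Fractional drop under load = R_th/(R_th + R_L) = 5.106 / (5.106 + 82.4) = 0.05835.
So the output falls by 5.83 %.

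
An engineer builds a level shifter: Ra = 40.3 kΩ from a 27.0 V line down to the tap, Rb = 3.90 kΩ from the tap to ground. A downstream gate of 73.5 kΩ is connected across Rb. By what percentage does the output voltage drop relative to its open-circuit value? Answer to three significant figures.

The divider's output (Thévenin) resistance is Ra‖Rb = 3.556 kΩ.
Fractional drop under load = R_th/(R_th + R_L) = 3.556 / (3.556 + 73.5) = 0.04615.
So the output falls by 4.61 %.

4.61 %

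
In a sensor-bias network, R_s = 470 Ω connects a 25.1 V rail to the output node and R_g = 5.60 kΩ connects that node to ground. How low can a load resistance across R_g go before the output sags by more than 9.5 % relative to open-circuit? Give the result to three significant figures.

Output resistance R_th = R_s‖R_g = (470 × 5600)/6070 = 433.6 Ω.
The fractional drop is R_th/(R_th + R_L); requiring this ≤ 0.0950 gives R_L ≥ R_th(1/0.0950 − 1) = 433.6 × 9.526 = 4.13 kΩ.

R_L(min) ≈ 4.13 kΩ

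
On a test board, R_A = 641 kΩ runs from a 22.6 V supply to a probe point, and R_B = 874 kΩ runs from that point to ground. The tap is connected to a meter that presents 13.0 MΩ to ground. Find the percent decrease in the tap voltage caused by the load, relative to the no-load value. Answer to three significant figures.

2.77 %

The divider's output (Thévenin) resistance is R_A‖R_B = 369.8 kΩ.
Fractional drop under load = R_th/(R_th + R_L) = 369.8 / (369.8 + 13000) = 0.02766.
So the output falls by 2.77 %.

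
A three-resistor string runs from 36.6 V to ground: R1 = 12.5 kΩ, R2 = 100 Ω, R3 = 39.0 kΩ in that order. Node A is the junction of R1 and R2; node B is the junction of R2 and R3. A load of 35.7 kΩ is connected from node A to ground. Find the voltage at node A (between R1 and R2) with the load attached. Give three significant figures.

V ≈ 21.9 V

Below node A the series string R2+R3 = 39100 Ω sits in parallel with the 35700 Ω load: 18660 Ω.
V_A = 36.6 × 18660/(12500 + 18660) = 21.9 V.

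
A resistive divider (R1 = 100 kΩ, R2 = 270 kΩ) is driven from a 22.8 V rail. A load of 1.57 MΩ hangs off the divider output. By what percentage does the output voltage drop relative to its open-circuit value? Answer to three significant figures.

The divider's output (Thévenin) resistance is R1‖R2 = 72.97 kΩ.
Fractional drop under load = R_th/(R_th + R_L) = 72.97 / (72.97 + 1570) = 0.04442.
So the output falls by 4.44 %.

4.44 %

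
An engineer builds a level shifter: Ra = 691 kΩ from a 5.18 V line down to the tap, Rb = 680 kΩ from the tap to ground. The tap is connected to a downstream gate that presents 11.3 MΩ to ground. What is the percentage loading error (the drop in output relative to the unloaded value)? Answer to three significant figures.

The divider's output (Thévenin) resistance is Ra‖Rb = 342.7 kΩ.
Fractional drop under load = R_th/(R_th + R_L) = 342.7 / (342.7 + 11300) = 0.02944.
So the output falls by 2.94 %.

2.94 %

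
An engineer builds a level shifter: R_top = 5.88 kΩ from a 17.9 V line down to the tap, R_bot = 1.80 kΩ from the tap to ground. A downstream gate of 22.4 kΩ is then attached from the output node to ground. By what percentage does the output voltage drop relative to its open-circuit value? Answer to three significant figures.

The divider's output (Thévenin) resistance is R_top‖R_bot = 1.378 kΩ.
Fractional drop under load = R_th/(R_th + R_L) = 1.378 / (1.378 + 22.4) = 0.05796.
So the output falls by 5.80 %.

5.80 %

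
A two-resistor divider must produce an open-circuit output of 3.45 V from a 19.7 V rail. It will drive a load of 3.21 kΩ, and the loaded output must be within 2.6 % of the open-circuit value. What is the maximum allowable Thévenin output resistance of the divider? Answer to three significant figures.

Loading drop = R_th/(R_th + R_L) ≤ 0.0260, so R_th ≤ R_L · ε/(1−ε) = 3.21 kΩ × 0.0260/0.9740 = 85.7 Ω.

R_th ≤ 85.7 Ω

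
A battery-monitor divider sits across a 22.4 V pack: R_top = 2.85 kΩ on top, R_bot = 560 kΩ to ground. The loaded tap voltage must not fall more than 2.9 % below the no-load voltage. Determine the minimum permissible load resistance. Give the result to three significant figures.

Output resistance R_th = R_top‖R_bot = (2.85 × 560)/562.9 = 2.836 kΩ.
The fractional drop is R_th/(R_th + R_L); requiring this ≤ 0.0290 gives R_L ≥ R_th(1/0.0290 − 1) = 2.836 × 33.48 = 94.9 kΩ.

R_L(min) ≈ 94.9 kΩ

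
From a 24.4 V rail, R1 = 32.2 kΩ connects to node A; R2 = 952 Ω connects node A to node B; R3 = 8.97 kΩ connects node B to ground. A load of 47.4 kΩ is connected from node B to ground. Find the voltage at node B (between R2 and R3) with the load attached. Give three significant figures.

At node B, R3 is in parallel with the load: R3‖R_L = 7543 Ω.
Below node A the resistance is R2 + (R3‖R_L) = 8495 Ω, so V_A = 24.4 × 8495/40690 = 5.093 V.
Then V_B = V_A × (R3‖R_L)/(R2 + R3‖R_L) = 5.093 × 7543/8495 = 4.52 V.

V ≈ 4.52 V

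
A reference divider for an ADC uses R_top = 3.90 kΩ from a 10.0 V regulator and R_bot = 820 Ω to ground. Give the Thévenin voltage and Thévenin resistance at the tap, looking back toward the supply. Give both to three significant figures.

V_th = 1.74 V, R_th = 678 Ω

V_th is the open-circuit tap voltage: 10.0 × 820/(3900 + 820) = 1.74 V.
With the supply zeroed, R_top and R_bot appear in parallel from the tap: R_th = R_top‖R_bot = (3900 × 820)/4720 = 678 Ω.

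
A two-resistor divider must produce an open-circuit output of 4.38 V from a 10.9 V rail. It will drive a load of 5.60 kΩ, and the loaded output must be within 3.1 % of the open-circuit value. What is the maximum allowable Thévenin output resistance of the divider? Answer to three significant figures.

R_th ≤ 179 Ω

Loading drop = R_th/(R_th + R_L) ≤ 0.0310, so R_th ≤ R_L · ε/(1−ε) = 5.60 kΩ × 0.0310/0.9690 = 179 Ω.
(Any R1, R2 with R2/(R1+R2) = 0.402 and R1‖R2 ≤ 179 Ω will meet the spec.)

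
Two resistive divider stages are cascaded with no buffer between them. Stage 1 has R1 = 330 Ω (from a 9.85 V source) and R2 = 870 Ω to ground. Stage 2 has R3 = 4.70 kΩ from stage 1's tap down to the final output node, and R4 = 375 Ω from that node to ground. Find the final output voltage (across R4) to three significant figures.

V_out ≈ 0.504 V

Stage 2 presents R3+R4 = 5075 Ω as a load on stage 1's tap.
Stage 1's lower leg becomes R2‖(R3+R4) = 742.7 Ω, so V_mid = 9.85 × 742.7/1073 = 6.820 V.
Stage 2 is itself unloaded: V_out = V_mid × R4/(R3+R4) = 6.820 × 375/5075 = 0.504 V.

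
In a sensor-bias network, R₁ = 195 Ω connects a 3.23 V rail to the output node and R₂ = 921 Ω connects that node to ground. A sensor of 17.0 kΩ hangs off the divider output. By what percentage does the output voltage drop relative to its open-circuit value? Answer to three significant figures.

0.938 %

The divider's output (Thévenin) resistance is R₁‖R₂ = 160.9 Ω.
Fractional drop under load = R_th/(R_th + R_L) = 160.9 / (160.9 + 17000) = 0.009378.
So the output falls by 0.938 %.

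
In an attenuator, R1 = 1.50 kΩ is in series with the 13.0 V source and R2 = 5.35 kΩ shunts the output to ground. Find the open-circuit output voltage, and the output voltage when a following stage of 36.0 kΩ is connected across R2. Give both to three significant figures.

Unloaded: 10.2 V; loaded: 9.83 V

Open-circuit: V = 13.0 × 5.35/(1.50 + 5.35) = 10.2 V.
With the load, R2 becomes R2‖R_L = 4.658 kΩ, so V = 13.0 × 4.658/6.158 = 9.83 V.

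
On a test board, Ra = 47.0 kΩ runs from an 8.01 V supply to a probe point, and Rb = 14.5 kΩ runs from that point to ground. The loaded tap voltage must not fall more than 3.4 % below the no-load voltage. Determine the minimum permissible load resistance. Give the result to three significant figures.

Output resistance R_th = Ra‖Rb = (47.0 × 14.5)/61.50 = 11.08 kΩ.
The fractional drop is R_th/(R_th + R_L); requiring this ≤ 0.0340 gives R_L ≥ R_th(1/0.0340 − 1) = 11.08 × 28.41 = 315 kΩ.

R_L(min) ≈ 315 kΩ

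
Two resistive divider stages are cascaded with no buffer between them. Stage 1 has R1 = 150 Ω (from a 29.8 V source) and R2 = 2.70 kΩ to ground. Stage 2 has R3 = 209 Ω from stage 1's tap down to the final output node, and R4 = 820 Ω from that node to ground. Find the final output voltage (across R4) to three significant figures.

Stage 2 presents R3+R4 = 1029 Ω as a load on stage 1's tap.
Stage 1's lower leg becomes R2‖(R3+R4) = 745.1 Ω, so V_mid = 29.8 × 745.1/895.1 = 24.81 V.
Stage 2 is itself unloaded: V_out = V_mid × R4/(R3+R4) = 24.81 × 820/1029 = 19.8 V.

V_out ≈ 19.8 V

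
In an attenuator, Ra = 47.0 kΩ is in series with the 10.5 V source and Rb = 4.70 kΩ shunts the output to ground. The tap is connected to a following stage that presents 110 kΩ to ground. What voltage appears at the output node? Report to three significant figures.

The load sits in parallel with Rb: Rb‖R_L = (4.70 × 110) / (4.70 + 110) = 4.507 kΩ.
V_out = 10.5 × 4.507 / (47.0 + 4.507) = 10.5 × 4.507/51.51 = 0.919 V.

V_out ≈ 0.919 V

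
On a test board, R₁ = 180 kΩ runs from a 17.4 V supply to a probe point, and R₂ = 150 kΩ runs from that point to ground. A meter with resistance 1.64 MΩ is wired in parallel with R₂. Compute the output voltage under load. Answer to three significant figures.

The load sits in parallel with R₂: R₂‖R_L = (150 × 1640) / (150 + 1640) = 137.4 kΩ.
V_out = 17.4 × 137.4 / (180 + 137.4) = 17.4 × 137.4/317.4 = 7.53 V.
(Unloaded it would have been 7.91 V.)

V_out ≈ 7.53 V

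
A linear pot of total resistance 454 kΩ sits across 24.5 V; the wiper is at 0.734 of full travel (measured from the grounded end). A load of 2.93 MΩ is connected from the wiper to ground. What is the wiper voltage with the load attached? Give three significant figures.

The wiper splits the pot into (1−α)R = 120.8 kΩ above and αR = 333.2 kΩ below.
Lower section ‖ load = 299.2 kΩ.
V_wiper = 24.5 × 299.2/(120.8 + 299.2) = 17.5 V.

V ≈ 17.5 V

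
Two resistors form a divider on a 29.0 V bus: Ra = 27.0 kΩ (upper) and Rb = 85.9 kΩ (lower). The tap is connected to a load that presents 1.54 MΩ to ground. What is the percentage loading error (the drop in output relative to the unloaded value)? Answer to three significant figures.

The divider's output (Thévenin) resistance is Ra‖Rb = 20.54 kΩ.
Fractional drop under load = R_th/(R_th + R_L) = 20.54 / (20.54 + 1540) = 0.01316.
So the output falls by 1.32 %.

1.32 %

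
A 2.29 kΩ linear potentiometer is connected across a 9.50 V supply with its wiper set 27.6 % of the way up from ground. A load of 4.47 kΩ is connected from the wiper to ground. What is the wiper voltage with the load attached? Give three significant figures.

V ≈ 2.38 V

The wiper splits the pot into (1−α)R = 1658 Ω above and αR = 632.0 Ω below.
Lower section ‖ load = 553.7 Ω.
V_wiper = 9.50 × 553.7/(1658 + 553.7) = 2.38 V.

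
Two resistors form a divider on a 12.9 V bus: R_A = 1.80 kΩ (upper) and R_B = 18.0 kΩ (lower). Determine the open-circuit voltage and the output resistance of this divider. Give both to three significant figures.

V_th is the open-circuit tap voltage: 12.9 × 18.0/(1.80 + 18.0) = 11.7 V.
With the supply zeroed, R_A and R_B appear in parallel from the tap: R_th = R_A‖R_B = (1.80 × 18.0)/19.80 = 1.64 kΩ.

V_th = 11.7 V, R_th = 1.64 kΩ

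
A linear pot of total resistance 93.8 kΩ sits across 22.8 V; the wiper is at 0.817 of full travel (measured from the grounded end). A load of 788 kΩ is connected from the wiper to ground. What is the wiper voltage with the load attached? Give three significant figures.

The wiper splits the pot into (1−α)R = 17.17 kΩ above and αR = 76.63 kΩ below.
Lower section ‖ load = 69.84 kΩ.
V_wiper = 22.8 × 69.84/(17.17 + 69.84) = 18.3 V.

V ≈ 18.3 V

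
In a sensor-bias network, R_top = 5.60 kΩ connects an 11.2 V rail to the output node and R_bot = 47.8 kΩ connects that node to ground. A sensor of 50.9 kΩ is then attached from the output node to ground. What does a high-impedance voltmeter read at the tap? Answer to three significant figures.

V_out ≈ 9.13 V

The load sits in parallel with R_bot: R_bot‖R_L = (47.8 × 50.9) / (47.8 + 50.9) = 24.65 kΩ.
V_out = 11.2 × 24.65 / (5.60 + 24.65) = 11.2 × 24.65/30.25 = 9.13 V.
(Unloaded it would have been 10.0 V.)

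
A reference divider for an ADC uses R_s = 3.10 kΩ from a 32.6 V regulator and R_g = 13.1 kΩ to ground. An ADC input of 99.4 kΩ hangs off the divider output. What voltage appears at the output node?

The load sits in parallel with R_g: R_g‖R_L = (13.1 × 99.4) / (13.1 + 99.4) = 11.57 kΩ.
V_out = 32.6 × 11.57 / (3.10 + 11.57) = 32.6 × 11.57/14.67 = 25.7 V.

V_out ≈ 25.7 V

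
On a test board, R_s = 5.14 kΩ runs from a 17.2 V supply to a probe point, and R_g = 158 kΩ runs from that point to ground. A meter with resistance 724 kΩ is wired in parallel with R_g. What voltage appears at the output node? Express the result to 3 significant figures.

The load sits in parallel with R_g: R_g‖R_L = (158 × 724) / (158 + 724) = 129.7 kΩ.
V_out = 17.2 × 129.7 / (5.14 + 129.7) = 17.2 × 129.7/134.8 = 16.5 V.

V_out ≈ 16.5 V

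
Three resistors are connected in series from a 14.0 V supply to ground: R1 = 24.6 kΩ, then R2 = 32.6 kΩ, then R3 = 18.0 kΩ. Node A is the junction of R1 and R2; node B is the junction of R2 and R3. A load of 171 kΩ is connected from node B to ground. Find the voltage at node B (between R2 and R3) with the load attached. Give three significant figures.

V ≈ 3.10 V

At node B, R3 is in parallel with the load: R3‖R_L = 16.29 kΩ.
Below node A the resistance is R2 + (R3‖R_L) = 48.89 kΩ, so V_A = 14.0 × 48.89/73.49 = 9.313 V.
Then V_B = V_A × (R3‖R_L)/(R2 + R3‖R_L) = 9.313 × 16.29/48.89 = 3.10 V.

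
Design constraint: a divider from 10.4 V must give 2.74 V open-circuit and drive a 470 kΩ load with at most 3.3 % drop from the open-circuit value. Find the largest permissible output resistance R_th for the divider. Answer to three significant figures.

R_th ≤ 16.0 kΩ

Loading drop = R_th/(R_th + R_L) ≤ 0.0330, so R_th ≤ R_L · ε/(1−ε) = 470 kΩ × 0.0330/0.9670 = 16.0 kΩ.
(Any R1, R2 with R2/(R1+R2) = 0.263 and R1‖R2 ≤ 16.0 kΩ will meet the spec.)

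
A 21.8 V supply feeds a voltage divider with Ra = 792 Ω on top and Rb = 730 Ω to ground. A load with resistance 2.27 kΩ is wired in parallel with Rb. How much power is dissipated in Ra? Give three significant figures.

Total resistance from the source is Ra + (Rb‖R_L) = 1344 Ω, so I = 21.8/1344 Ω = 16.22 mA.
P = I²·Ra = (16.22 mA)² × 792 Ω = 208 mW.

P ≈ 208 mW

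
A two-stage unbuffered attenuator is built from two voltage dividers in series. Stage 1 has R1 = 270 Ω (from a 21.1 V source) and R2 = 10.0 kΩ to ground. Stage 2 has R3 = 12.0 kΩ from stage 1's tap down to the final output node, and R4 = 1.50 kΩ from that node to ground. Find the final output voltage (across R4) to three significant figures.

Stage 2 presents R3+R4 = 13500 Ω as a load on stage 1's tap.
Stage 1's lower leg becomes R2‖(R3+R4) = 5745 Ω, so V_mid = 21.1 × 5745/6015 = 20.15 V.
Stage 2 is itself unloaded: V_out = V_mid × R4/(R3+R4) = 20.15 × 1500/13500 = 2.24 V.

V_out ≈ 2.24 V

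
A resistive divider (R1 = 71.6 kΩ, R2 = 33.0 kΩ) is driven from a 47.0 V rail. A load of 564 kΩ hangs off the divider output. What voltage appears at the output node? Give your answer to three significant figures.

The load sits in parallel with R2: R2‖R_L = (33.0 × 564) / (33.0 + 564) = 31.18 kΩ.
V_out = 47.0 × 31.18 / (71.6 + 31.18) = 47.0 × 31.18/102.8 = 14.3 V.

V_out ≈ 14.3 V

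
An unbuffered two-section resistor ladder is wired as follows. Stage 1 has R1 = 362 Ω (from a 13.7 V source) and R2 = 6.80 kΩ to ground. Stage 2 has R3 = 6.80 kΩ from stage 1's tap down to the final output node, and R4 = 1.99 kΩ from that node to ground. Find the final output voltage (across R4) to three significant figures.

Stage 2 presents R3+R4 = 8790 Ω as a load on stage 1's tap.
Stage 1's lower leg becomes R2‖(R3+R4) = 3834 Ω, so V_mid = 13.7 × 3834/4196 = 12.52 V.
Stage 2 is itself unloaded: V_out = V_mid × R4/(R3+R4) = 12.52 × 1990/8790 = 2.83 V.

V_out ≈ 2.83 V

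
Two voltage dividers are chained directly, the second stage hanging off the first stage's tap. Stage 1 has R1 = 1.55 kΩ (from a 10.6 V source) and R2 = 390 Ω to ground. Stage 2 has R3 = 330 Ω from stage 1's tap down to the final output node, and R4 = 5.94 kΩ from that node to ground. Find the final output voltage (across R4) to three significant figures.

V_out ≈ 1.92 V

Stage 2 presents R3+R4 = 6270 Ω as a load on stage 1's tap.
Stage 1's lower leg becomes R2‖(R3+R4) = 367.2 Ω, so V_mid = 10.6 × 367.2/1917 = 2.030 V.
Stage 2 is itself unloaded: V_out = V_mid × R4/(R3+R4) = 2.030 × 5940/6270 = 1.92 V.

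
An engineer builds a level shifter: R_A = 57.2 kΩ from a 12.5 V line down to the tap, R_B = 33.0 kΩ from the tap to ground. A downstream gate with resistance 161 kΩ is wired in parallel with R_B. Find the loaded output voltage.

V_out ≈ 4.05 V

The load sits in parallel with R_B: R_B‖R_L = (33.0 × 161) / (33.0 + 161) = 27.39 kΩ.
V_out = 12.5 × 27.39 / (57.2 + 27.39) = 12.5 × 27.39/84.59 = 4.05 V.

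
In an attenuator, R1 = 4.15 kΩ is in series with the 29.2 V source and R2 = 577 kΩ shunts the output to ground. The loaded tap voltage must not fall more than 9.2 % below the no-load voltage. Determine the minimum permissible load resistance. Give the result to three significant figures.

Output resistance R_th = R1‖R2 = (4.15 × 577)/581.1 = 4.120 kΩ.
The fractional drop is R_th/(R_th + R_L); requiring this ≤ 0.0920 gives R_L ≥ R_th(1/0.0920 − 1) = 4.120 × 9.870 = 40.7 kΩ.

R_L(min) ≈ 40.7 kΩ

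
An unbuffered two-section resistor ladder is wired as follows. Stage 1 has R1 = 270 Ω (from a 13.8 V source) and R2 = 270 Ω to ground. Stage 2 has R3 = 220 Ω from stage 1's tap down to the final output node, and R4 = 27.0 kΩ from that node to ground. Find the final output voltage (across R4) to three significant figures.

Stage 2 presents R3+R4 = 27220 Ω as a load on stage 1's tap.
Stage 1's lower leg becomes R2‖(R3+R4) = 267.3 Ω, so V_mid = 13.8 × 267.3/537.3 = 6.866 V.
Stage 2 is itself unloaded: V_out = V_mid × R4/(R3+R4) = 6.866 × 27000/27220 = 6.81 V.

V_out ≈ 6.81 V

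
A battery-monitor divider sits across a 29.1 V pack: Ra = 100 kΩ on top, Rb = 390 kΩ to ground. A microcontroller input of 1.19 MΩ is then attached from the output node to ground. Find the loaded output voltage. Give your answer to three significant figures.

V_out ≈ 21.7 V

The load sits in parallel with Rb: Rb‖R_L = (390 × 1190) / (390 + 1190) = 293.7 kΩ.
V_out = 29.1 × 293.7 / (100 + 293.7) = 29.1 × 293.7/393.7 = 21.7 V.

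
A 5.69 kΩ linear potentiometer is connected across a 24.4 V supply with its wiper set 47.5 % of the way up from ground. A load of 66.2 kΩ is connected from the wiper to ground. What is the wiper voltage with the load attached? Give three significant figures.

V ≈ 11.3 V

The wiper splits the pot into (1−α)R = 2.987 kΩ above and αR = 2.703 kΩ below.
Lower section ‖ load = 2.597 kΩ.
V_wiper = 24.4 × 2.597/(2.987 + 2.597) = 11.3 V.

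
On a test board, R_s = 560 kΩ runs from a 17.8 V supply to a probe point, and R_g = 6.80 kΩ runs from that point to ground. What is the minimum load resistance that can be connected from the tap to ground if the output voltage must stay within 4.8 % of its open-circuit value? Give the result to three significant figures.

R_L(min) ≈ 133 kΩ

Output resistance R_th = R_s‖R_g = (560 × 6.80)/566.8 = 6.718 kΩ.
The fractional drop is R_th/(R_th + R_L); requiring this ≤ 0.0480 gives R_L ≥ R_th(1/0.0480 − 1) = 6.718 × 19.83 = 133 kΩ.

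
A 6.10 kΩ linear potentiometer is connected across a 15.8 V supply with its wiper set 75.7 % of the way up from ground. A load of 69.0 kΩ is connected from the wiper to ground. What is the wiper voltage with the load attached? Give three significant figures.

The wiper splits the pot into (1−α)R = 1.482 kΩ above and αR = 4.618 kΩ below.
Lower section ‖ load = 4.328 kΩ.
V_wiper = 15.8 × 4.328/(1.482 + 4.328) = 11.8 V.

V ≈ 11.8 V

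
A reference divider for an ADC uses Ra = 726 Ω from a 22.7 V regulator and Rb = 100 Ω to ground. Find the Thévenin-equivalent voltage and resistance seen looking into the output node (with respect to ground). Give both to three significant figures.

V_th is the open-circuit tap voltage: 22.7 × 100/(726 + 100) = 2.75 V.
With the supply zeroed, Ra and Rb appear in parallel from the tap: R_th = Ra‖Rb = (726 × 100)/826.0 = 87.9 Ω.

V_th = 2.75 V, R_th = 87.9 Ω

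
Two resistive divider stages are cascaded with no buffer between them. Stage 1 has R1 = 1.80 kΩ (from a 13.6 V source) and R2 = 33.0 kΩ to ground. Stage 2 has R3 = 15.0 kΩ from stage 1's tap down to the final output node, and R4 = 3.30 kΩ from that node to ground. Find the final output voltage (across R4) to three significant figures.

Stage 2 presents R3+R4 = 18.30 kΩ as a load on stage 1's tap.
Stage 1's lower leg becomes R2‖(R3+R4) = 11.77 kΩ, so V_mid = 13.6 × 11.77/13.57 = 11.80 V.
Stage 2 is itself unloaded: V_out = V_mid × R4/(R3+R4) = 11.80 × 3.30/18.30 = 2.13 V.

V_out ≈ 2.13 V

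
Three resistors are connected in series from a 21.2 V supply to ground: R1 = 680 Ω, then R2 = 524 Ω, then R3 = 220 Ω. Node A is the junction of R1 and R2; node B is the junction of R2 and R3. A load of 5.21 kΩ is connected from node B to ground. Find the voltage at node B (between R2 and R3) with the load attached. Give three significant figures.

At node B, R3 is in parallel with the load: R3‖R_L = 211.1 Ω.
Below node A the resistance is R2 + (R3‖R_L) = 735.1 Ω, so V_A = 21.2 × 735.1/1415 = 11.01 V.
Then V_B = V_A × (R3‖R_L)/(R2 + R3‖R_L) = 11.01 × 211.1/735.1 = 3.16 V.

V ≈ 3.16 V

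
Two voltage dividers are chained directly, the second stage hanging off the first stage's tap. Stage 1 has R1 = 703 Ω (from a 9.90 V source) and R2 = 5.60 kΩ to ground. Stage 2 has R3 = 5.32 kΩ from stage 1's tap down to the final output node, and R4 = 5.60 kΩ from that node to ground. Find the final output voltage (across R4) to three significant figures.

V_out ≈ 4.27 V

Stage 2 presents R3+R4 = 10920 Ω as a load on stage 1's tap.
Stage 1's lower leg becomes R2‖(R3+R4) = 3702 Ω, so V_mid = 9.90 × 3702/4405 = 8.320 V.
Stage 2 is itself unloaded: V_out = V_mid × R4/(R3+R4) = 8.320 × 5600/10920 = 4.27 V.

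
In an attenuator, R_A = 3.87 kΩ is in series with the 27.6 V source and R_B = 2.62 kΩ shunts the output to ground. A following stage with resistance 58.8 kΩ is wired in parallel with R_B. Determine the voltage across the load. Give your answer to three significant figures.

The load sits in parallel with R_B: R_B‖R_L = (2.62 × 58.8) / (2.62 + 58.8) = 2.508 kΩ.
V_out = 27.6 × 2.508 / (3.87 + 2.508) = 27.6 × 2.508/6.378 = 10.9 V.
(Unloaded it would have been 11.1 V.)

V_out ≈ 10.9 V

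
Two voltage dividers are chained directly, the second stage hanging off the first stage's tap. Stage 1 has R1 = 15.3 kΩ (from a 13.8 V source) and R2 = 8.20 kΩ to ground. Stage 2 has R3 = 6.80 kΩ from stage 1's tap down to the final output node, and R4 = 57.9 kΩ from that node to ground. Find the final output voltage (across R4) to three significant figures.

Stage 2 presents R3+R4 = 64.70 kΩ as a load on stage 1's tap.
Stage 1's lower leg becomes R2‖(R3+R4) = 7.278 kΩ, so V_mid = 13.8 × 7.278/22.58 = 4.448 V.
Stage 2 is itself unloaded: V_out = V_mid × R4/(R3+R4) = 4.448 × 57.9/64.70 = 3.98 V.

V_out ≈ 3.98 V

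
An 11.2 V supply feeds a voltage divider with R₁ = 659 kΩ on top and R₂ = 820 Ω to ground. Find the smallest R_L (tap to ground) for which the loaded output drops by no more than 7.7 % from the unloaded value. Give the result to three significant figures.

Output resistance R_th = R₁‖R₂ = (659000 × 820)/659800 = 819.0 Ω.
The fractional drop is R_th/(R_th + R_L); requiring this ≤ 0.0770 gives R_L ≥ R_th(1/0.0770 − 1) = 819.0 × 11.99 = 9.82 kΩ.

R_L(min) ≈ 9.82 kΩ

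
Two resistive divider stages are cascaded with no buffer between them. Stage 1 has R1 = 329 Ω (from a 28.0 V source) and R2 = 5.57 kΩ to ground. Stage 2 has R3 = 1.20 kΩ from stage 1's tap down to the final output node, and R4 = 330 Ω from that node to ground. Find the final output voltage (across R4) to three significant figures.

Stage 2 presents R3+R4 = 1530 Ω as a load on stage 1's tap.
Stage 1's lower leg becomes R2‖(R3+R4) = 1200 Ω, so V_mid = 28.0 × 1200/1529 = 21.98 V.
Stage 2 is itself unloaded: V_out = V_mid × R4/(R3+R4) = 21.98 × 330/1530 = 4.74 V.

V_out ≈ 4.74 V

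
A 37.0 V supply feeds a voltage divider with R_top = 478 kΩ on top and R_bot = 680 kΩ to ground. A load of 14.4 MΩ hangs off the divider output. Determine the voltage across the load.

The load sits in parallel with R_bot: R_bot‖R_L = (680 × 14400) / (680 + 14400) = 649.3 kΩ.
V_out = 37.0 × 649.3 / (478 + 649.3) = 37.0 × 649.3/1127 = 21.3 V.
(Unloaded it would have been 21.7 V.)

V_out ≈ 21.3 V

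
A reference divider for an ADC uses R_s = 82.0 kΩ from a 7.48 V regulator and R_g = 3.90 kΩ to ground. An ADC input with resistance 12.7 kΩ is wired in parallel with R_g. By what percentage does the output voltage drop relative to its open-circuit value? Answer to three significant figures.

The divider's output (Thévenin) resistance is R_s‖R_g = 3.723 kΩ.
Fractional drop under load = R_th/(R_th + R_L) = 3.723 / (3.723 + 12.7) = 0.2267.
So the output falls by 22.7 %.

22.7 %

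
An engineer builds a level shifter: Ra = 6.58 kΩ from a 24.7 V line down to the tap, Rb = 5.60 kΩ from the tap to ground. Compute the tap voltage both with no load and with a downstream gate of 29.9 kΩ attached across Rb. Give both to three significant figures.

Open-circuit: V = 24.7 × 5.60/(6.58 + 5.60) = 11.4 V.
With the load, Rb becomes Rb‖R_L = 4.717 kΩ, so V = 24.7 × 4.717/11.30 = 10.3 V.

Unloaded: 11.4 V; loaded: 10.3 V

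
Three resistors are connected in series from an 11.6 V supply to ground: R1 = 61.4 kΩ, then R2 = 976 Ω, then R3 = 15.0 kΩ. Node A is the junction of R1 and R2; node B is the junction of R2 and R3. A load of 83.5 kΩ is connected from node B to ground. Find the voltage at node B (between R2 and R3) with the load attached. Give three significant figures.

At node B, R3 is in parallel with the load: R3‖R_L = 12720 Ω.
Below node A the resistance is R2 + (R3‖R_L) = 13690 Ω, so V_A = 11.6 × 13690/75090 = 2.115 V.
Then V_B = V_A × (R3‖R_L)/(R2 + R3‖R_L) = 2.115 × 12720/13690 = 1.96 V.

V ≈ 1.96 V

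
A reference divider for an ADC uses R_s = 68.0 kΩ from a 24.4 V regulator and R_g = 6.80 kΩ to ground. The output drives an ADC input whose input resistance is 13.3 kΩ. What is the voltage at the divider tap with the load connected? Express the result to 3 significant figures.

The load sits in parallel with R_g: R_g‖R_L = (6.80 × 13.3) / (6.80 + 13.3) = 4.500 kΩ.
V_out = 24.4 × 4.500 / (68.0 + 4.500) = 24.4 × 4.500/72.50 = 1.51 V.
(Unloaded it would have been 2.22 V.)

V_out ≈ 1.51 V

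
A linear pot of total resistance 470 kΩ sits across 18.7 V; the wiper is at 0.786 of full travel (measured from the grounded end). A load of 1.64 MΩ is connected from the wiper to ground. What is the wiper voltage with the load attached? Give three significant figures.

The wiper splits the pot into (1−α)R = 100.6 kΩ above and αR = 369.4 kΩ below.
Lower section ‖ load = 301.5 kΩ.
V_wiper = 18.7 × 301.5/(100.6 + 301.5) = 14.0 V.

V ≈ 14.0 V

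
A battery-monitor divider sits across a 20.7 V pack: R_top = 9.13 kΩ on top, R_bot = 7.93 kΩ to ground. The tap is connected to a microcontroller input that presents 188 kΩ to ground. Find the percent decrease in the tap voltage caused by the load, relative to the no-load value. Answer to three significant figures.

2.21 %

The divider's output (Thévenin) resistance is R_top‖R_bot = 4.244 kΩ.
Fractional drop under load = R_th/(R_th + R_L) = 4.244 / (4.244 + 188) = 0.02208.
So the output falls by 2.21 %.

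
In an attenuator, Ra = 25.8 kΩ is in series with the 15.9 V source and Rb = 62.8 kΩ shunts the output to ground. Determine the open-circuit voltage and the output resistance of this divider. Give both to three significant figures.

V_th is the open-circuit tap voltage: 15.9 × 62.8/(25.8 + 62.8) = 11.3 V.
With the supply zeroed, Ra and Rb appear in parallel from the tap: R_th = Ra‖Rb = (25.8 × 62.8)/88.60 = 18.3 kΩ.

V_th = 11.3 V, R_th = 18.3 kΩ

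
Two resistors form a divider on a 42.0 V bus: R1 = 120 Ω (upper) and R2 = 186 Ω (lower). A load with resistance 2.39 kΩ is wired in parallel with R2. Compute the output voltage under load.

V_out ≈ 24.8 V

The load sits in parallel with R2: R2‖R_L = (186 × 2390) / (186 + 2390) = 172.6 Ω.
V_out = 42.0 × 172.6 / (120 + 172.6) = 42.0 × 172.6/292.6 = 24.8 V.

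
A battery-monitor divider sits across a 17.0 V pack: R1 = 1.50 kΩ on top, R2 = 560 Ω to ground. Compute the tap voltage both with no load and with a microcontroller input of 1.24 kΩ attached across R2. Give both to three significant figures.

Unloaded: 4.62 V; loaded: 3.48 V

Open-circuit: V = 17.0 × 560/(1500 + 560) = 4.62 V.
With the load, R2 becomes R2‖R_L = 385.8 Ω, so V = 17.0 × 385.8/1886 = 3.48 V.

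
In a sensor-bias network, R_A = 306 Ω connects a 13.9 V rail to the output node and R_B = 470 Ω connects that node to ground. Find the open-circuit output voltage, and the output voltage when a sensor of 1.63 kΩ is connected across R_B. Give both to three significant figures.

Open-circuit: V = 13.9 × 470/(306 + 470) = 8.42 V.
With the load, R_B becomes R_B‖R_L = 364.8 Ω, so V = 13.9 × 364.8/670.8 = 7.56 V.

Unloaded: 8.42 V; loaded: 7.56 V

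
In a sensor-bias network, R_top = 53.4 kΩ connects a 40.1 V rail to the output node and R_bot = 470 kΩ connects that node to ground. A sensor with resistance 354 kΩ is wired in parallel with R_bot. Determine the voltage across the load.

The load sits in parallel with R_bot: R_bot‖R_L = (470 × 354) / (470 + 354) = 201.9 kΩ.
V_out = 40.1 × 201.9 / (53.4 + 201.9) = 40.1 × 201.9/255.3 = 31.7 V.

V_out ≈ 31.7 V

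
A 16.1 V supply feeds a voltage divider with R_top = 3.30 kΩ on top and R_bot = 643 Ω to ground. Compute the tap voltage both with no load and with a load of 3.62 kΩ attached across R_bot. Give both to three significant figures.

Open-circuit: V = 16.1 × 643/(3300 + 643) = 2.63 V.
With the load, R_bot becomes R_bot‖R_L = 546.0 Ω, so V = 16.1 × 546.0/3846 = 2.29 V.

Unloaded: 2.63 V; loaded: 2.29 V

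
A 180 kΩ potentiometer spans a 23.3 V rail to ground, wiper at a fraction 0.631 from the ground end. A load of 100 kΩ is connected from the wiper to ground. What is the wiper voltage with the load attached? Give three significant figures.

The wiper splits the pot into (1−α)R = 66.42 kΩ above and αR = 113.6 kΩ below.
Lower section ‖ load = 53.18 kΩ.
V_wiper = 23.3 × 53.18/(66.42 + 53.18) = 10.4 V.

V ≈ 10.4 V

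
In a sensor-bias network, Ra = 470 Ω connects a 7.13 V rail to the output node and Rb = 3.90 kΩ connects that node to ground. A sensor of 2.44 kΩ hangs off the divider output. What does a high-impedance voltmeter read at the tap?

V_out ≈ 5.43 V

The load sits in parallel with Rb: Rb‖R_L = (3900 × 2440) / (3900 + 2440) = 1501 Ω.
V_out = 7.13 × 1501 / (470 + 1501) = 7.13 × 1501/1971 = 5.43 V.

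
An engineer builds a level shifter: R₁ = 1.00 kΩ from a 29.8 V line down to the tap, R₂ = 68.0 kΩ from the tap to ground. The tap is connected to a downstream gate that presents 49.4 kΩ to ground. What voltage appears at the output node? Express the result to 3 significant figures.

The load sits in parallel with R₂: R₂‖R_L = (68.0 × 49.4) / (68.0 + 49.4) = 28.61 kΩ.
V_out = 29.8 × 28.61 / (1.00 + 28.61) = 29.8 × 28.61/29.61 = 28.8 V.

V_out ≈ 28.8 V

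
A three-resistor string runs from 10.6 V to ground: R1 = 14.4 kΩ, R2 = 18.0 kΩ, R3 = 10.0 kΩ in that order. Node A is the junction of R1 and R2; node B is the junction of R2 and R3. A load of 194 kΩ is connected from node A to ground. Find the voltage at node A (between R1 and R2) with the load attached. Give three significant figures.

V ≈ 6.67 V

Below node A the series string R2+R3 = 28.00 kΩ sits in parallel with the 194 kΩ load: 24.47 kΩ.
V_A = 10.6 × 24.47/(14.4 + 24.47) = 6.67 V.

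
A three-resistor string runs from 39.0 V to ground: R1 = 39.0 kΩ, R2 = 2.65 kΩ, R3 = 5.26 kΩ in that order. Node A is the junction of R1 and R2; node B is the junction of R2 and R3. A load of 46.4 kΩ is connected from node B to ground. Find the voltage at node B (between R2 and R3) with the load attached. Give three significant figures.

V ≈ 3.97 V

At node B, R3 is in parallel with the load: R3‖R_L = 4.724 kΩ.
Below node A the resistance is R2 + (R3‖R_L) = 7.374 kΩ, so V_A = 39.0 × 7.374/46.37 = 6.202 V.
Then V_B = V_A × (R3‖R_L)/(R2 + R3‖R_L) = 6.202 × 4.724/7.374 = 3.97 V.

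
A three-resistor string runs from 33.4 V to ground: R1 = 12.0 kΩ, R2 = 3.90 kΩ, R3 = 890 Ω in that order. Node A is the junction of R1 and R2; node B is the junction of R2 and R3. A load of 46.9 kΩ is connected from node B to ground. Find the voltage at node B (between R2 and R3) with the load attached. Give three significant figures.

At node B, R3 is in parallel with the load: R3‖R_L = 873.4 Ω.
Below node A the resistance is R2 + (R3‖R_L) = 4773 Ω, so V_A = 33.4 × 4773/16770 = 9.505 V.
Then V_B = V_A × (R3‖R_L)/(R2 + R3‖R_L) = 9.505 × 873.4/4773 = 1.74 V.

V ≈ 1.74 V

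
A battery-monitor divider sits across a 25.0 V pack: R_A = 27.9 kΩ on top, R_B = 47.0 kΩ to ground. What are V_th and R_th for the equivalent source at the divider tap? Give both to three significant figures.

V_th = 15.7 V, R_th = 17.5 kΩ

V_th is the open-circuit tap voltage: 25.0 × 47.0/(27.9 + 47.0) = 15.7 V.
With the supply zeroed, R_A and R_B appear in parallel from the tap: R_th = R_A‖R_B = (27.9 × 47.0)/74.90 = 17.5 kΩ.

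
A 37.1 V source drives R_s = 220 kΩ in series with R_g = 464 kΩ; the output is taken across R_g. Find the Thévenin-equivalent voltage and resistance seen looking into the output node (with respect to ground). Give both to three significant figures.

V_th = 25.2 V, R_th = 149 kΩ

V_th is the open-circuit tap voltage: 37.1 × 464/(220 + 464) = 25.2 V.
With the supply zeroed, R_s and R_g appear in parallel from the tap: R_th = R_s‖R_g = (220 × 464)/684.0 = 149 kΩ.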